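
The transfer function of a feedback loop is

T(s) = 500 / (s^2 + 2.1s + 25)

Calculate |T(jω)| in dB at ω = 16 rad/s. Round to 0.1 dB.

6.6 dB

At s = jω = j16:
quadratic: (j16)² + 2.1·j16 + 25 = -231 + j33.6 → |·| ≈ 233.43, ∠ ≈ 171.72°
|T| = 500 / 233.43 ≈ 2.142
Gain = 20 log₁₀(2.142) ≈ 6.62 dB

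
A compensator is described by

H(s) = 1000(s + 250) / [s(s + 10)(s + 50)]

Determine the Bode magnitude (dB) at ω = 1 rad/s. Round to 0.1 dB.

At s = jω = j1:
zero (s+250): 250 + j1 → |·| = √(250²+1²) = √62501 ≈ 250, ∠ = arctan(1/250) ≈ 0.23°
pole (s+10): 10 + j1 → |·| = √(10²+1²) = √101 ≈ 10.05, ∠ = arctan(1/10) ≈ 5.71°
pole (s+50): 50 + j1 → |·| = √(50²+1²) = √2501 ≈ 50.01, ∠ = arctan(1/50) ≈ 1.15°
pole at origin: |s| = 1, ∠ = 90.00° (in denominator)
|H| = 1000 · 250 / 502.6 ≈ 497.41
Gain = 20 log₁₀(497.41) ≈ 53.93 dB

53.9 dB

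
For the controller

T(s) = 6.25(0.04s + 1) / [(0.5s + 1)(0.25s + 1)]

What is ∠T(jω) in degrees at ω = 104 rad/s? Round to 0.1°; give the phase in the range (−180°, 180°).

At ω = 104 rad/s:
zero (1 + j104·0.04) = 1 + j4.16 → |·| ≈ 4.2785, ∠ ≈ 76.48°
pole (1 + j104·0.5) = 1 + j52 → |·| ≈ 52.01, ∠ ≈ 88.90°
pole (1 + j104·0.25) = 1 + j26 → |·| ≈ 26.019, ∠ ≈ 87.80°
∠T = (76.48°) − (88.90° + 87.80°) = -100.22°

-100.2°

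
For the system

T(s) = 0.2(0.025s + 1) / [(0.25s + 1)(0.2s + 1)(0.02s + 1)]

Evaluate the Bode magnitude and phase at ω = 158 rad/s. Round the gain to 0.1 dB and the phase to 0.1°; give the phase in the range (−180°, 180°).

-74.1 dB, -173.4°

At ω = 158 rad/s:
zero (1 + j158·0.025) = 1 + j3.95 → |·| ≈ 4.0746, ∠ ≈ 75.79°
pole (1 + j158·0.25) = 1 + j39.5 → |·| ≈ 39.513, ∠ ≈ 88.55°
pole (1 + j158·0.2) = 1 + j31.6 → |·| ≈ 31.616, ∠ ≈ 88.19°
pole (1 + j158·0.02) = 1 + j3.16 → |·| ≈ 3.3145, ∠ ≈ 72.44°
|T| = 0.2 · 4.0746 / (39.513 · 31.616 · 3.3145) ≈ 0.00019681
Gain = 20 log₁₀(0.00019681) ≈ -74.12 dB
∠T = (75.79°) − (88.55° + 88.19° + 72.44°) = -173.39°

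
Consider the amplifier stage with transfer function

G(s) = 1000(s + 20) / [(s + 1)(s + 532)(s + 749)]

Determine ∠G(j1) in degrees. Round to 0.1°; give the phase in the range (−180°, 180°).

At s = jω = j1:
zero (s+20): 20 + j1 → |·| = √(20²+1²) = √401 ≈ 20.025, ∠ = arctan(1/20) ≈ 2.86°
pole (s+1): 1 + j1 → |·| = √(1²+1²) = √2 ≈ 1.4142, ∠ = arctan(1/1) ≈ 45.00°
pole (s+532): 532 + j1 → |·| = √(532²+1²) = √283025 ≈ 532, ∠ = arctan(1/532) ≈ 0.11°
pole (s+749): 749 + j1 → |·| = √(749²+1²) = √561002 ≈ 749, ∠ = arctan(1/749) ≈ 0.08°
∠G = 2.86° − 45.19° = -42.33°

-42.3°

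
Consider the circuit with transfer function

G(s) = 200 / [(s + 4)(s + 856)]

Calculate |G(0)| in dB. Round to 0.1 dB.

-24.7 dB

G(0) = 200 / (4·856) ≈ 0.058411
20 log₁₀(0.058411) ≈ -24.67 dB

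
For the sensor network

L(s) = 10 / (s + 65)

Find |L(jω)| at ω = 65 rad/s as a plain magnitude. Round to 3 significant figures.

Substitute s = j65:
Numerator: 10 = 10 + j0
Denominator: (j65) + 65 = 65 + j65
|N| = √(10² + 0²) ≈ 10, ∠N ≈ 0.00°
|D| = √(65² + 65²) ≈ 91.924, ∠D ≈ 45.00°
|L| = 10 / 91.924 ≈ 0.10879

0.109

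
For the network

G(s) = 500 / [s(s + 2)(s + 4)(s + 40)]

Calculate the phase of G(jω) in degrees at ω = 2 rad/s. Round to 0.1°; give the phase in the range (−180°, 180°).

-164.4°

At s = jω = j2:
pole (s+2): 2 + j2 → |·| = √(2²+2²) = √8 ≈ 2.8284, ∠ = arctan(2/2) ≈ 45.00°
pole (s+4): 4 + j2 → |·| = √(4²+2²) = √20 ≈ 4.4721, ∠ = arctan(2/4) ≈ 26.57°
pole (s+40): 40 + j2 → |·| = √(40²+2²) = √1604 ≈ 40.05, ∠ = arctan(2/40) ≈ 2.86°
pole at origin: |s| = 2, ∠ = 90.00° (in denominator)
∠G = 0.00° − 164.43° = -164.43°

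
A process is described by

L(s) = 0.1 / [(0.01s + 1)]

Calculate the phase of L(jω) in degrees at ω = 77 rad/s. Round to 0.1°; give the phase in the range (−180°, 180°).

At ω = 77 rad/s:
pole (1 + j77·0.01) = 1 + j0.77 → |·| ≈ 1.2621, ∠ ≈ 37.60°
∠L = (0°) − (37.60°) = -37.60°

-37.6°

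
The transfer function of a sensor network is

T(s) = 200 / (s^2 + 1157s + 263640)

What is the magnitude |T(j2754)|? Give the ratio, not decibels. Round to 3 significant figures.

Substitute s = j2754:
Numerator: 200 = 200 + j0
Denominator: (j2754)^2 + 1157(j2754) + 263640 = -7320876 + j3186378
|N| = √(200² + 0²) ≈ 200, ∠N ≈ 0.00°
|D| = √(7320876² + 3186378²) ≈ 7.9842e+06, ∠D ≈ 156.48°
|T| = 200 / 7.9842e+06 ≈ 2.5049e-05

2.50e-05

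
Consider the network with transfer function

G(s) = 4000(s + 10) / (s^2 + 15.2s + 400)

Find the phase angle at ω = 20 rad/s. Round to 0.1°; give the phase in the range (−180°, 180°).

-26.6°

At s = jω = j20:
zero (s+10): 10 + j20 → |·| = √(10²+20²) = √500 ≈ 22.361, ∠ = arctan(20/10) ≈ 63.43°
quadratic: (j20)² + 15.2·j20 + 400 = 0 + j304 → |·| ≈ 304, ∠ ≈ 90.00°
∠G = 63.43° − 90.00° = -26.57°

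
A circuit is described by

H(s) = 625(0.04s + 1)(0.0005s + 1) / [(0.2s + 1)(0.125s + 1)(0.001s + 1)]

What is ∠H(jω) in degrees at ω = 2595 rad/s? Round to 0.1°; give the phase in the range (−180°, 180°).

-106.8°

At ω = 2595 rad/s:
zero (1 + j2595·0.04) = 1 + j103.8 → |·| ≈ 103.8, ∠ ≈ 89.45°
zero (1 + j2595·0.0005) = 1 + j1.2975 → |·| ≈ 1.6381, ∠ ≈ 52.38°
pole (1 + j2595·0.2) = 1 + j519 → |·| ≈ 519, ∠ ≈ 89.89°
pole (1 + j2595·0.125) = 1 + j324.375 → |·| ≈ 324.38, ∠ ≈ 89.82°
pole (1 + j2595·0.001) = 1 + j2.595 → |·| ≈ 2.781, ∠ ≈ 68.93°
∠H = (89.45° + 52.38°) − (89.89° + 89.82° + 68.93°) = -106.81°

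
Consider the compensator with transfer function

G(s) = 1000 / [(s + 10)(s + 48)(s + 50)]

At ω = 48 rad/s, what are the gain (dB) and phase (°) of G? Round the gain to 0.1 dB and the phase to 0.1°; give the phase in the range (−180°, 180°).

At s = jω = j48:
pole (s+10): 10 + j48 → |·| = √(10²+48²) = √2404 ≈ 49.031, ∠ = arctan(48/10) ≈ 78.23°
pole (s+48): 48 + j48 → |·| = √(48²+48²) = √4608 ≈ 67.882, ∠ = arctan(48/48) ≈ 45.00°
pole (s+50): 50 + j48 → |·| = √(50²+48²) = √4804 ≈ 69.311, ∠ = arctan(48/50) ≈ 43.83°
|G| = 1000 / 2.3069e+05 ≈ 0.0043348
Gain = 20 log₁₀(0.0043348) ≈ -47.26 dB
∠G = 0.00° − 167.06° = -167.06°

-47.3 dB, -167.1°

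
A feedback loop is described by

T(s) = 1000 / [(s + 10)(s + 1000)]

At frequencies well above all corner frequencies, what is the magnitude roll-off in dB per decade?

-40 dB/decade

Each pole contributes −20 dB/decade at high frequency; each zero contributes +20 dB/decade.
Net: 0 zero(s) − 2 pole(s) → -40 dB/decade.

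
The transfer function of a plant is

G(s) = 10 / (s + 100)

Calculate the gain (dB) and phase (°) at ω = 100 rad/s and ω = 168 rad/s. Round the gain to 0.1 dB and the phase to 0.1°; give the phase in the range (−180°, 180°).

ω = 100: -23.0 dB, -45.0°; ω = 168: -25.8 dB, -59.2°

Substitute s = j100:
Numerator: 10 = 10 + j0
Denominator: (j100) + 100 = 100 + j100
|N| = √(10² + 0²) ≈ 10, ∠N ≈ 0.00°
|D| = √(100² + 100²) ≈ 141.42, ∠D ≈ 45.00°
|G| = 10 / 141.42 ≈ 0.070711
Gain = 20 log₁₀(0.070711) ≈ -23.01 dB
∠G = 0.00° − 45.00° = -45.00°

Substitute s = j168:
Numerator: 10 = 10 + j0
Denominator: (j168) + 100 = 100 + j168
|N| = √(10² + 0²) ≈ 10, ∠N ≈ 0.00°
|D| = √(100² + 168²) ≈ 195.51, ∠D ≈ 59.24°
|G| = 10 / 195.51 ≈ 0.051148
Gain = 20 log₁₀(0.051148) ≈ -25.82 dB
∠G = 0.00° − 59.24° = -59.24°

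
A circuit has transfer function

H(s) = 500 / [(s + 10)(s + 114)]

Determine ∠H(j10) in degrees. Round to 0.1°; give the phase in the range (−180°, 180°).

-50.0°

At s = jω = j10:
pole (s+10): 10 + j10 → |·| = √(10²+10²) = √200 ≈ 14.142, ∠ = arctan(10/10) ≈ 45.00°
pole (s+114): 114 + j10 → |·| = √(114²+10²) = √13096 ≈ 114.44, ∠ = arctan(10/114) ≈ 5.01°
∠H = 0.00° − 50.01° = -50.01°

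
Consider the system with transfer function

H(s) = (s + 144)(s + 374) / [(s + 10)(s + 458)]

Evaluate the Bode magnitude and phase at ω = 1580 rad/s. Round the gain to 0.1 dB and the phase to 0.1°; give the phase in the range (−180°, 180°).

At s = jω = j1580:
zero (s+144): 144 + j1580 → |·| = √(144²+1580²) = √2517136 ≈ 1586.5, ∠ = arctan(1580/144) ≈ 84.79°
zero (s+374): 374 + j1580 → |·| = √(374²+1580²) = √2636276 ≈ 1623.7, ∠ = arctan(1580/374) ≈ 76.68°
pole (s+10): 10 + j1580 → |·| = √(10²+1580²) = √2496500 ≈ 1580, ∠ = arctan(1580/10) ≈ 89.64°
pole (s+458): 458 + j1580 → |·| = √(458²+1580²) = √2706164 ≈ 1645, ∠ = arctan(1580/458) ≈ 73.83°
|H| = 1 · 2.576e+06 / 2.5991e+06 ≈ 0.99111
Gain = 20 log₁₀(0.99111) ≈ -0.08 dB
∠H = 161.47° − 163.47° = -2.00°

-0.1 dB, -2.0°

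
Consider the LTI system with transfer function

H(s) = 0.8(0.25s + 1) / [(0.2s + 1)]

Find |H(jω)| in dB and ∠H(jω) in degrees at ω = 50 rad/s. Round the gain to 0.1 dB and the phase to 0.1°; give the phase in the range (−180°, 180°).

-0.0 dB, 1.1°

At ω = 50 rad/s:
zero (1 + j50·0.25) = 1 + j12.5 → |·| ≈ 12.54, ∠ ≈ 85.43°
pole (1 + j50·0.2) = 1 + j10 → |·| ≈ 10.05, ∠ ≈ 84.29°
|H| = 0.8 · 12.54 / (10.05) ≈ 0.99821
Gain = 20 log₁₀(0.99821) ≈ -0.02 dB
∠H = (85.43°) − (84.29°) = 1.14°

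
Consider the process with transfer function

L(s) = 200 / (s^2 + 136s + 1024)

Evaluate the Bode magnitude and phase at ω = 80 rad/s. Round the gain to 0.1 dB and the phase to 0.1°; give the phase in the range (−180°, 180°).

Substitute s = j80:
Numerator: 200 = 200 + j0
Denominator: (j80)^2 + 136(j80) + 1024 = -5376 + j10880
|N| = √(200² + 0²) ≈ 200, ∠N ≈ 0.00°
|D| = √(5376² + 10880²) ≈ 12136, ∠D ≈ 116.29°
|L| = 200 / 12136 ≈ 0.01648
Gain = 20 log₁₀(0.01648) ≈ -35.66 dB
∠L = 0.00° − 116.29° = -116.29°

-35.7 dB, -116.3°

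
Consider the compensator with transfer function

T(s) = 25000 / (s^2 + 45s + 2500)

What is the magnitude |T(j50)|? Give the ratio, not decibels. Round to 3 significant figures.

11.1

At s = jω = j50:
quadratic: (j50)² + 45·j50 + 2500 = 0 + j2250 → |·| ≈ 2250, ∠ ≈ 90.00°
|T| = 25000 / 2250 ≈ 11.111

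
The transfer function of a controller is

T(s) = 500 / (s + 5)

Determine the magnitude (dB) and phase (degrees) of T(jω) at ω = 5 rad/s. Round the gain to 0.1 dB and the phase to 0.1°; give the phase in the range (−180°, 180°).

At s = jω = j5:
pole (s+5): 5 + j5 → |·| = √(5²+5²) = √50 ≈ 7.0711, ∠ = arctan(5/5) ≈ 45.00°
|T| = 500 / 7.0711 ≈ 70.71
Gain = 20 log₁₀(70.71) ≈ 36.99 dB
∠T = 0.00° − 45.00° = -45.00°

37.0 dB, -45.0°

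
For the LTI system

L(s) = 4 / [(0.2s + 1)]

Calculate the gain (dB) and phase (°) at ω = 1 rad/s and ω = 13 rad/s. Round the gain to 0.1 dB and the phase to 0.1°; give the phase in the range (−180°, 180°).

At ω = 1 rad/s:
pole (1 + j1·0.2) = 1 + j0.2 → |·| ≈ 1.0198, ∠ ≈ 11.31°
|L| = 4 · 1 / (1.0198) ≈ 3.9223
Gain = 20 log₁₀(3.9223) ≈ 11.87 dB
∠L = (0°) − (11.31°) = -11.31°

At ω = 13 rad/s:
pole (1 + j13·0.2) = 1 + j2.6 → |·| ≈ 2.7857, ∠ ≈ 68.96°
|L| = 4 · 1 / (2.7857) ≈ 1.4359
Gain = 20 log₁₀(1.4359) ≈ 3.14 dB
∠L = (0°) − (68.96°) = -68.96°

ω = 1: 11.9 dB, -11.3°; ω = 13: 3.1 dB, -69.0°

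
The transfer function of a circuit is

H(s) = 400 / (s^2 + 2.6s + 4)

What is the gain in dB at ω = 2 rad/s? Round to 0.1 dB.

37.7 dB

At s = jω = j2:
quadratic: (j2)² + 2.6·j2 + 4 = 0 + j5.2 → |·| ≈ 5.2, ∠ ≈ 90.00°
|H| = 400 / 5.2 ≈ 76.923
Gain = 20 log₁₀(76.923) ≈ 37.72 dB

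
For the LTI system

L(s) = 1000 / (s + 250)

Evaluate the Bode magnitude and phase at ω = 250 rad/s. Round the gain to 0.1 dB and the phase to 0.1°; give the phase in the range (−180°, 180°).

9.0 dB, -45.0°

Substitute s = j250:
Numerator: 1000 = 1000 + j0
Denominator: (j250) + 250 = 250 + j250
|N| = √(1000² + 0²) ≈ 1000, ∠N ≈ 0.00°
|D| = √(250² + 250²) ≈ 353.55, ∠D ≈ 45.00°
|L| = 1000 / 353.55 ≈ 2.8285
Gain = 20 log₁₀(2.8285) ≈ 9.03 dB
∠L = 0.00° − 45.00° = -45.00°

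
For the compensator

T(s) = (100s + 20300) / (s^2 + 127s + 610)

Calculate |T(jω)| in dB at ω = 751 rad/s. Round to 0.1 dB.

-17.3 dB

Substitute s = j751:
Numerator: 100(j751) + 20300 = 20300 + j75100
Denominator: (j751)^2 + 127(j751) + 610 = -563391 + j95377
|N| = √(20300² + 75100²) ≈ 77795, ∠N ≈ 74.87°
|D| = √(563391² + 95377²) ≈ 5.7141e+05, ∠D ≈ 170.39°
|T| = 77795 / 5.7141e+05 ≈ 0.13615
Gain = 20 log₁₀(0.13615) ≈ -17.32 dB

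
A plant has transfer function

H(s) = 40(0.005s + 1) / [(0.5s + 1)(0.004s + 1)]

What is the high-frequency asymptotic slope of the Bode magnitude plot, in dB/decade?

-20 dB/decade

Each pole contributes −20 dB/decade at high frequency; each zero contributes +20 dB/decade.
Net: 1 zero(s) − 2 pole(s) → -20 dB/decade.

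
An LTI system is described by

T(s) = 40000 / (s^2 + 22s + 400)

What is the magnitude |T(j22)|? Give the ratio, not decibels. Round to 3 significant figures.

At s = jω = j22:
quadratic: (j22)² + 22·j22 + 400 = -84 + j484 → |·| ≈ 491.24, ∠ ≈ 99.85°
|T| = 40000 / 491.24 ≈ 81.427

81.4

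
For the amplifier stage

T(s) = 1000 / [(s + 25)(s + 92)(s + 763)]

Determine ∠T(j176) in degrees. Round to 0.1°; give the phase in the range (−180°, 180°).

At s = jω = j176:
pole (s+25): 25 + j176 → |·| = √(25²+176²) = √31601 ≈ 177.77, ∠ = arctan(176/25) ≈ 81.92°
pole (s+92): 92 + j176 → |·| = √(92²+176²) = √39440 ≈ 198.6, ∠ = arctan(176/92) ≈ 62.40°
pole (s+763): 763 + j176 → |·| = √(763²+176²) = √613145 ≈ 783.04, ∠ = arctan(176/763) ≈ 12.99°
∠T = 0.00° − 157.31° = -157.31°

-157.3°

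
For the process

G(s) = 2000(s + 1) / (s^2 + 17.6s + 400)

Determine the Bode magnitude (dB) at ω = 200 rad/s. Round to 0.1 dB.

20.1 dB

At s = jω = j200:
zero (s+1): 1 + j200 → |·| = √(1²+200²) = √40001 ≈ 200, ∠ = arctan(200/1) ≈ 89.71°
quadratic: (j200)² + 17.6·j200 + 400 = -39600 + j3520 → |·| ≈ 39756, ∠ ≈ 174.92°
|G| = 2000 · 200 / 39756 ≈ 10.061
Gain = 20 log₁₀(10.061) ≈ 20.05 dB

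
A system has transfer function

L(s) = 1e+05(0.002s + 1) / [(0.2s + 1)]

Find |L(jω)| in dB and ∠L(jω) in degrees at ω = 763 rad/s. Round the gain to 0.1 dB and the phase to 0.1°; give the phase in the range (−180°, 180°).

At ω = 763 rad/s:
zero (1 + j763·0.002) = 1 + j1.526 → |·| ≈ 1.8245, ∠ ≈ 56.76°
pole (1 + j763·0.2) = 1 + j152.6 → |·| ≈ 152.6, ∠ ≈ 89.62°
|L| = 1e+05 · 1.8245 / (152.6) ≈ 1195.6
Gain = 20 log₁₀(1195.6) ≈ 61.55 dB
∠L = (56.76°) − (89.62°) = -32.86°

61.6 dB, -32.9°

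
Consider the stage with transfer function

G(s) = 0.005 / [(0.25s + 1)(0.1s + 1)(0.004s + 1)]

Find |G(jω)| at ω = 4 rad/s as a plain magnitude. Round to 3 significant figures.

At ω = 4 rad/s:
pole (1 + j4·0.25) = 1 + j1 → |·| ≈ 1.4142, ∠ ≈ 45.00°
pole (1 + j4·0.1) = 1 + j0.4 → |·| ≈ 1.077, ∠ ≈ 21.80°
pole (1 + j4·0.004) = 1 + j0.016 → |·| ≈ 1.0001, ∠ ≈ 0.92°
|G| = 0.005 · 1 / (1.4142 · 1.077 · 1.0001) ≈ 0.0032825

0.00328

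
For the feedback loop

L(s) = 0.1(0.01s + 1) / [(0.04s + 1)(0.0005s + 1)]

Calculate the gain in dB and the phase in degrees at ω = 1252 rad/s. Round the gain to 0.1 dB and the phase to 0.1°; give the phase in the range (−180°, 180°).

At ω = 1252 rad/s:
zero (1 + j1252·0.01) = 1 + j12.52 → |·| ≈ 12.56, ∠ ≈ 85.43°
pole (1 + j1252·0.04) = 1 + j50.08 → |·| ≈ 50.09, ∠ ≈ 88.86°
pole (1 + j1252·0.0005) = 1 + j0.626 → |·| ≈ 1.1798, ∠ ≈ 32.05°
|L| = 0.1 · 12.56 / (50.09 · 1.1798) ≈ 0.021253
Gain = 20 log₁₀(0.021253) ≈ -33.45 dB
∠L = (85.43°) − (88.86° + 32.05°) = -35.48°

-33.5 dB, -35.5°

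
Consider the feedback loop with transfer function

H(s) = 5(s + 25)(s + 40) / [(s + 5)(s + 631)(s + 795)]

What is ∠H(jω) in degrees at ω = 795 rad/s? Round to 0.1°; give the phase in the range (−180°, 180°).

At s = jω = j795:
zero (s+25): 25 + j795 → |·| = √(25²+795²) = √632650 ≈ 795.39, ∠ = arctan(795/25) ≈ 88.20°
zero (s+40): 40 + j795 → |·| = √(40²+795²) = √633625 ≈ 796.01, ∠ = arctan(795/40) ≈ 87.12°
pole (s+5): 5 + j795 → |·| = √(5²+795²) = √632050 ≈ 795.02, ∠ = arctan(795/5) ≈ 89.64°
pole (s+631): 631 + j795 → |·| = √(631²+795²) = √1030186 ≈ 1015, ∠ = arctan(795/631) ≈ 51.56°
pole (s+795): 795 + j795 → |·| = √(795²+795²) = √1264050 ≈ 1124.3, ∠ = arctan(795/795) ≈ 45.00°
∠H = 175.32° − 186.20° = -10.88°

-10.9°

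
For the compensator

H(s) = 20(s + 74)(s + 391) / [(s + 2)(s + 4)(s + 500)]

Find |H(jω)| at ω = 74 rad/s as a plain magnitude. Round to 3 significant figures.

0.300

At s = jω = j74:
zero (s+74): 74 + j74 → |·| = √(74²+74²) = √10952 ≈ 104.65, ∠ = arctan(74/74) ≈ 45.00°
zero (s+391): 391 + j74 → |·| = √(391²+74²) = √158357 ≈ 397.94, ∠ = arctan(74/391) ≈ 10.72°
pole (s+2): 2 + j74 → |·| = √(2²+74²) = √5480 ≈ 74.027, ∠ = arctan(74/2) ≈ 88.45°
pole (s+4): 4 + j74 → |·| = √(4²+74²) = √5492 ≈ 74.108, ∠ = arctan(74/4) ≈ 86.91°
pole (s+500): 500 + j74 → |·| = √(500²+74²) = √255476 ≈ 505.45, ∠ = arctan(74/500) ≈ 8.42°
|H| = 20 · 41644 / 2.7729e+06 ≈ 0.30036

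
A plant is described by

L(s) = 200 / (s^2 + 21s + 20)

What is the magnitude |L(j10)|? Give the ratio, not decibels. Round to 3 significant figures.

Substitute s = j10:
Numerator: 200 = 200 + j0
Denominator: (j10)^2 + 21(j10) + 20 = -80 + j210
|N| = √(200² + 0²) ≈ 200, ∠N ≈ 0.00°
|D| = √(80² + 210²) ≈ 224.72, ∠D ≈ 110.85°
|L| = 200 / 224.72 ≈ 0.89

0.890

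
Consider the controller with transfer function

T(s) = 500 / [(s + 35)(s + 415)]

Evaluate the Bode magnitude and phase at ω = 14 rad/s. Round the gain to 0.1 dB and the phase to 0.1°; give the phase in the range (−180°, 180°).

-29.9 dB, -23.7°

At s = jω = j14:
pole (s+35): 35 + j14 → |·| = √(35²+14²) = √1421 ≈ 37.696, ∠ = arctan(14/35) ≈ 21.80°
pole (s+415): 415 + j14 → |·| = √(415²+14²) = √172421 ≈ 415.24, ∠ = arctan(14/415) ≈ 1.93°
|T| = 500 / 15653 ≈ 0.031943
Gain = 20 log₁₀(0.031943) ≈ -29.91 dB
∠T = 0.00° − 23.73° = -23.73°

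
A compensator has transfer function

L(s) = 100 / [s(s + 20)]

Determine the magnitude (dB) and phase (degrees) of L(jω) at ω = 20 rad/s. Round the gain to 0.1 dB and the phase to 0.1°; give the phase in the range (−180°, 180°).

At s = jω = j20:
pole (s+20): 20 + j20 → |·| = √(20²+20²) = √800 ≈ 28.284, ∠ = arctan(20/20) ≈ 45.00°
pole at origin: |s| = 20, ∠ = 90.00° (in denominator)
|L| = 100 / 565.68 ≈ 0.17678
Gain = 20 log₁₀(0.17678) ≈ -15.05 dB
∠L = 0.00° − 135.00° = -135.00°

-15.1 dB, -135.0°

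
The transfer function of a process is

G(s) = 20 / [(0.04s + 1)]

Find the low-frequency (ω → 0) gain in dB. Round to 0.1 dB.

G(0) = 20 · 1 / 1 = 20
20 log₁₀(20) ≈ 26.02 dB

26.0 dB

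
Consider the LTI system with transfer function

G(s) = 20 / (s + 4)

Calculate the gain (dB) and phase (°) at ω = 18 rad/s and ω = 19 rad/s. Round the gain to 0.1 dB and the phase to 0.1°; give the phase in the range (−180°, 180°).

Substitute s = j18:
Numerator: 20 = 20 + j0
Denominator: (j18) + 4 = 4 + j18
|N| = √(20² + 0²) ≈ 20, ∠N ≈ 0.00°
|D| = √(4² + 18²) ≈ 18.439, ∠D ≈ 77.47°
|G| = 20 / 18.439 ≈ 1.0847
Gain = 20 log₁₀(1.0847) ≈ 0.71 dB
∠G = 0.00° − 77.47° = -77.47°

Substitute s = j19:
Numerator: 20 = 20 + j0
Denominator: (j19) + 4 = 4 + j19
|N| = √(20² + 0²) ≈ 20, ∠N ≈ 0.00°
|D| = √(4² + 19²) ≈ 19.416, ∠D ≈ 78.11°
|G| = 20 / 19.416 ≈ 1.0301
Gain = 20 log₁₀(1.0301) ≈ 0.26 dB
∠G = 0.00° − 78.11° = -78.11°

ω = 18: 0.7 dB, -77.5°; ω = 19: 0.3 dB, -78.1°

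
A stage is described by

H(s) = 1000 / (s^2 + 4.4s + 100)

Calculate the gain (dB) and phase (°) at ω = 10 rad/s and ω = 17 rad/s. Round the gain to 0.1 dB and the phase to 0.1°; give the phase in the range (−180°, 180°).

ω = 10: 27.1 dB, -90.0°; ω = 17: 13.8 dB, -158.4°

At s = jω = j10:
quadratic: (j10)² + 4.4·j10 + 100 = 0 + j44 → |·| ≈ 44, ∠ ≈ 90.00°
|H| = 1000 / 44 ≈ 22.727
Gain = 20 log₁₀(22.727) ≈ 27.13 dB
∠H = 0.00° − 90.00° = -90.00°

At s = jω = j17:
quadratic: (j17)² + 4.4·j17 + 100 = -189 + j74.8 → |·| ≈ 203.26, ∠ ≈ 158.41°
|H| = 1000 / 203.26 ≈ 4.9198
Gain = 20 log₁₀(4.9198) ≈ 13.84 dB
∠H = 0.00° − 158.41° = -158.41°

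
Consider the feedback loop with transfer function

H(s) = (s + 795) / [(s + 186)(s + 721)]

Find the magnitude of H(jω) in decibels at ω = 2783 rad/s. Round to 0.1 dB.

-68.9 dB

At s = jω = j2783:
zero (s+795): 795 + j2783 → |·| = √(795²+2783²) = √8377114 ≈ 2894.3, ∠ = arctan(2783/795) ≈ 74.06°
pole (s+186): 186 + j2783 → |·| = √(186²+2783²) = √7779685 ≈ 2789.2, ∠ = arctan(2783/186) ≈ 86.18°
pole (s+721): 721 + j2783 → |·| = √(721²+2783²) = √8264930 ≈ 2874.9, ∠ = arctan(2783/721) ≈ 75.48°
|H| = 1 · 2894.3 / 8.0187e+06 ≈ 0.00036094
Gain = 20 log₁₀(0.00036094) ≈ -68.85 dB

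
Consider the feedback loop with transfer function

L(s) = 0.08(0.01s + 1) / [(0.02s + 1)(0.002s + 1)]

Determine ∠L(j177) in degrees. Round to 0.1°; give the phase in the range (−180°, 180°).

At ω = 177 rad/s:
zero (1 + j177·0.01) = 1 + j1.77 → |·| ≈ 2.033, ∠ ≈ 60.53°
pole (1 + j177·0.02) = 1 + j3.54 → |·| ≈ 3.6785, ∠ ≈ 74.23°
pole (1 + j177·0.002) = 1 + j0.354 → |·| ≈ 1.0608, ∠ ≈ 19.49°
∠L = (60.53°) − (74.23° + 19.49°) = -33.19°

-33.2°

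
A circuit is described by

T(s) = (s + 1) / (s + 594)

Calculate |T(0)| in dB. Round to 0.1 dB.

-55.5 dB

T(0) = 1·1 / (594) ≈ 0.0016835
20 log₁₀(0.0016835) ≈ -55.48 dB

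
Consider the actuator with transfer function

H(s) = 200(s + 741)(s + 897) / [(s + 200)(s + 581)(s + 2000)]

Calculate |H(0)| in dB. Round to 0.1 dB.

H(0) = 200·741·897 / (200·581·2000) ≈ 0.57201
20 log₁₀(0.57201) ≈ -4.85 dB

-4.9 dB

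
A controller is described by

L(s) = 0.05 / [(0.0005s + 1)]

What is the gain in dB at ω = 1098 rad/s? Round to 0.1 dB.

At ω = 1098 rad/s:
pole (1 + j1098·0.0005) = 1 + j0.549 → |·| ≈ 1.1408, ∠ ≈ 28.77°
|L| = 0.05 · 1 / (1.1408) ≈ 0.043829
Gain = 20 log₁₀(0.043829) ≈ -27.16 dB

-27.2 dB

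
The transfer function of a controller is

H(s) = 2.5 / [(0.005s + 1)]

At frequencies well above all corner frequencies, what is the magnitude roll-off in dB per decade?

-20 dB/decade

Each pole contributes −20 dB/decade at high frequency; each zero contributes +20 dB/decade.
Net: 0 zero(s) − 1 pole(s) → -20 dB/decade.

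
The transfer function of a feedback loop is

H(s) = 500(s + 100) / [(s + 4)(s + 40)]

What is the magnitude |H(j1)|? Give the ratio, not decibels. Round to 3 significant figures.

At s = jω = j1:
zero (s+100): 100 + j1 → |·| = √(100²+1²) = √10001 ≈ 100, ∠ = arctan(1/100) ≈ 0.57°
pole (s+4): 4 + j1 → |·| = √(4²+1²) = √17 ≈ 4.1231, ∠ = arctan(1/4) ≈ 14.04°
pole (s+40): 40 + j1 → |·| = √(40²+1²) = √1601 ≈ 40.012, ∠ = arctan(1/40) ≈ 1.43°
|H| = 500 · 100 / 164.97 ≈ 303.09

303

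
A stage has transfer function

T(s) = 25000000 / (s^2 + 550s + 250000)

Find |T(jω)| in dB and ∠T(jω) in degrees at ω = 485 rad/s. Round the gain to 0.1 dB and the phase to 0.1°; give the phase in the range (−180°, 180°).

At s = jω = j485:
quadratic: (j485)² + 550·j485 + 250000 = 14775 + j266750 → |·| ≈ 2.6716e+05, ∠ ≈ 86.83°
|T| = 25000000 / 2.6716e+05 ≈ 93.577
Gain = 20 log₁₀(93.577) ≈ 39.42 dB
∠T = 0.00° − 86.83° = -86.83°

39.4 dB, -86.8°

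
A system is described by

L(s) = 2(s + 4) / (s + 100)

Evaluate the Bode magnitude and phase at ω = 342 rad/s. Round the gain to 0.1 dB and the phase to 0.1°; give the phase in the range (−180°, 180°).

5.7 dB, 15.6°

At s = jω = j342:
zero (s+4): 4 + j342 → |·| = √(4²+342²) = √116980 ≈ 342.02, ∠ = arctan(342/4) ≈ 89.33°
pole (s+100): 100 + j342 → |·| = √(100²+342²) = √126964 ≈ 356.32, ∠ = arctan(342/100) ≈ 73.70°
|L| = 2 · 342.02 / 356.32 ≈ 1.9197
Gain = 20 log₁₀(1.9197) ≈ 5.66 dB
∠L = 89.33° − 73.70° = 15.63°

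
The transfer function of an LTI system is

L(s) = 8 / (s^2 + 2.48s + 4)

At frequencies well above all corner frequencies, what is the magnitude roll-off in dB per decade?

-40 dB/decade

Each pole contributes −20 dB/decade at high frequency; each zero contributes +20 dB/decade.
Net: 0 zero(s) − 2 pole(s) → -40 dB/decade.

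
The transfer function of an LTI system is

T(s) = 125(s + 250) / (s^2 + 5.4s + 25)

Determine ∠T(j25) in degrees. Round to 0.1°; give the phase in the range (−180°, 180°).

-161.6°

At s = jω = j25:
zero (s+250): 250 + j25 → |·| = √(250²+25²) = √63125 ≈ 251.25, ∠ = arctan(25/250) ≈ 5.71°
quadratic: (j25)² + 5.4·j25 + 25 = -600 + j135 → |·| ≈ 615, ∠ ≈ 167.32°
∠T = 5.71° − 167.32° = -161.61°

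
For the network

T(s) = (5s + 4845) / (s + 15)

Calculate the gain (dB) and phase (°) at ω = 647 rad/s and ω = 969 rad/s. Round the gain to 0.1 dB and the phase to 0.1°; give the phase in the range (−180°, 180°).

Substitute s = j647:
Numerator: 5(j647) + 4845 = 4845 + j3235
Denominator: (j647) + 15 = 15 + j647
|N| = √(4845² + 3235²) ≈ 5825.7, ∠N ≈ 33.73°
|D| = √(15² + 647²) ≈ 647.17, ∠D ≈ 88.67°
|T| = 5825.7 / 647.17 ≈ 9.0018
Gain = 20 log₁₀(9.0018) ≈ 19.09 dB
∠T = 33.73° − 88.67° = -54.94°

Substitute s = j969:
Numerator: 5(j969) + 4845 = 4845 + j4845
Denominator: (j969) + 15 = 15 + j969
|N| = √(4845² + 4845²) ≈ 6851.9, ∠N ≈ 45.00°
|D| = √(15² + 969²) ≈ 969.12, ∠D ≈ 89.11°
|T| = 6851.9 / 969.12 ≈ 7.0702
Gain = 20 log₁₀(7.0702) ≈ 16.99 dB
∠T = 45.00° − 89.11° = -44.11°

ω = 647: 19.1 dB, -54.9°; ω = 969: 17.0 dB, -44.1°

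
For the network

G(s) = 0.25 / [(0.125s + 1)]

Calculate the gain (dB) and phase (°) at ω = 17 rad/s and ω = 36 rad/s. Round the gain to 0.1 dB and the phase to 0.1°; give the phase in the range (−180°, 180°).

At ω = 17 rad/s:
pole (1 + j17·0.125) = 1 + j2.125 → |·| ≈ 2.3485, ∠ ≈ 64.80°
|G| = 0.25 · 1 / (2.3485) ≈ 0.10645
Gain = 20 log₁₀(0.10645) ≈ -19.46 dB
∠G = (0°) − (64.80°) = -64.80°

At ω = 36 rad/s:
pole (1 + j36·0.125) = 1 + j4.5 → |·| ≈ 4.6098, ∠ ≈ 77.47°
|G| = 0.25 · 1 / (4.6098) ≈ 0.054232
Gain = 20 log₁₀(0.054232) ≈ -25.31 dB
∠G = (0°) − (77.47°) = -77.47°

ω = 17: -19.5 dB, -64.8°; ω = 36: -25.3 dB, -77.5°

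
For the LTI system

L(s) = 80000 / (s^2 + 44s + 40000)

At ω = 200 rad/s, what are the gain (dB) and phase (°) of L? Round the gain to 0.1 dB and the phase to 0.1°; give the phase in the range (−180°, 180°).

19.2 dB, -90.0°

At s = jω = j200:
quadratic: (j200)² + 44·j200 + 40000 = 0 + j8800 → |·| ≈ 8800, ∠ ≈ 90.00°
|L| = 80000 / 8800 ≈ 9.0909
Gain = 20 log₁₀(9.0909) ≈ 19.17 dB
∠L = 0.00° − 90.00° = -90.00°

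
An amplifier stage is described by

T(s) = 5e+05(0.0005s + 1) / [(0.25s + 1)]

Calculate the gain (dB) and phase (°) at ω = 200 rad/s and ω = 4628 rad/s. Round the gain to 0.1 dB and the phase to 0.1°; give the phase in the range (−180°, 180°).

At ω = 200 rad/s:
zero (1 + j200·0.0005) = 1 + j0.1 → |·| ≈ 1.005, ∠ ≈ 5.71°
pole (1 + j200·0.25) = 1 + j50 → |·| ≈ 50.01, ∠ ≈ 88.85°
|T| = 5e+05 · 1.005 / (50.01) ≈ 10048
Gain = 20 log₁₀(10048) ≈ 80.04 dB
∠T = (5.71°) − (88.85°) = -83.14°

At ω = 4628 rad/s:
zero (1 + j4628·0.0005) = 1 + j2.314 → |·| ≈ 2.5208, ∠ ≈ 66.63°
pole (1 + j4628·0.25) = 1 + j1157 → |·| ≈ 1157, ∠ ≈ 89.95°
|T| = 5e+05 · 2.5208 / (1157) ≈ 1089.4
Gain = 20 log₁₀(1089.4) ≈ 60.74 dB
∠T = (66.63°) − (89.95°) = -23.32°

ω = 200: 80.0 dB, -83.1°; ω = 4628: 60.7 dB, -23.3°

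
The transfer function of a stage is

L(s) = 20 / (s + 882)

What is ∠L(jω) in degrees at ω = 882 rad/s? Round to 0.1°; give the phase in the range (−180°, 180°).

At s = jω = j882:
pole (s+882): 882 + j882 → |·| = √(882²+882²) = √1555848 ≈ 1247.3, ∠ = arctan(882/882) ≈ 45.00°
∠L = 0.00° − 45.00° = -45.00°

-45.0°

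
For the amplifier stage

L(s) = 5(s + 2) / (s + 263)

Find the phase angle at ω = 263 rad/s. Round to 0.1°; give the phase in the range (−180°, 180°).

At s = jω = j263:
zero (s+2): 2 + j263 → |·| = √(2²+263²) = √69173 ≈ 263.01, ∠ = arctan(263/2) ≈ 89.56°
pole (s+263): 263 + j263 → |·| = √(263²+263²) = √138338 ≈ 371.94, ∠ = arctan(263/263) ≈ 45.00°
∠L = 89.56° − 45.00° = 44.56°

44.6°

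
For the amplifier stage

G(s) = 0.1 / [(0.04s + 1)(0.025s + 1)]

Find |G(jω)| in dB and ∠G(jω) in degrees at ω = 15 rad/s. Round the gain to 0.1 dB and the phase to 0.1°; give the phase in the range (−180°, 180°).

-21.9 dB, -51.5°

At ω = 15 rad/s:
pole (1 + j15·0.04) = 1 + j0.6 → |·| ≈ 1.1662, ∠ ≈ 30.96°
pole (1 + j15·0.025) = 1 + j0.375 → |·| ≈ 1.068, ∠ ≈ 20.56°
|G| = 0.1 · 1 / (1.1662 · 1.068) ≈ 0.080289
Gain = 20 log₁₀(0.080289) ≈ -21.91 dB
∠G = (0°) − (30.96° + 20.56°) = -51.52°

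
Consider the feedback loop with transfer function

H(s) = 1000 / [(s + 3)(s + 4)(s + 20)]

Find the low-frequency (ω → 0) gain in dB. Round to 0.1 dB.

H(0) = 1000 / (3·4·20) ≈ 4.1667
20 log₁₀(4.1667) ≈ 12.40 dB

12.4 dB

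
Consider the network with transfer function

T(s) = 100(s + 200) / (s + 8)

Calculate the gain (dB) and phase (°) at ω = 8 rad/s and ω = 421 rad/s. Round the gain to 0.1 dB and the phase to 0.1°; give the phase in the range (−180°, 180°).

At s = jω = j8:
zero (s+200): 200 + j8 → |·| = √(200²+8²) = √40064 ≈ 200.16, ∠ = arctan(8/200) ≈ 2.29°
pole (s+8): 8 + j8 → |·| = √(8²+8²) = √128 ≈ 11.314, ∠ = arctan(8/8) ≈ 45.00°
|T| = 100 · 200.16 / 11.314 ≈ 1769.1
Gain = 20 log₁₀(1769.1) ≈ 64.96 dB
∠T = 2.29° − 45.00° = -42.71°

At s = jω = j421:
zero (s+200): 200 + j421 → |·| = √(200²+421²) = √217241 ≈ 466.09, ∠ = arctan(421/200) ≈ 64.59°
pole (s+8): 8 + j421 → |·| = √(8²+421²) = √177305 ≈ 421.08, ∠ = arctan(421/8) ≈ 88.91°
|T| = 100 · 466.09 / 421.08 ≈ 110.69
Gain = 20 log₁₀(110.69) ≈ 40.88 dB
∠T = 64.59° − 88.91° = -24.32°

ω = 8: 65.0 dB, -42.7°; ω = 421: 40.9 dB, -24.3°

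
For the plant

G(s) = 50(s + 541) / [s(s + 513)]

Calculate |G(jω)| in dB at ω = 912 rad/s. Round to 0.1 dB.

At s = jω = j912:
zero (s+541): 541 + j912 → |·| = √(541²+912²) = √1124425 ≈ 1060.4, ∠ = arctan(912/541) ≈ 59.32°
pole (s+513): 513 + j912 → |·| = √(513²+912²) = √1094913 ≈ 1046.4, ∠ = arctan(912/513) ≈ 60.64°
pole at origin: |s| = 912, ∠ = 90.00° (in denominator)
|G| = 50 · 1060.4 / 9.5432e+05 ≈ 0.055558
Gain = 20 log₁₀(0.055558) ≈ -25.11 dB

-25.1 dB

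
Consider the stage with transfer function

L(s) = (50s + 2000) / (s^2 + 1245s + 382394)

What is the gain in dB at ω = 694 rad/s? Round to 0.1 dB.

-28.0 dB

Substitute s = j694:
Numerator: 50(j694) + 2000 = 2000 + j34700
Denominator: (j694)^2 + 1245(j694) + 382394 = -99242 + j864030
|N| = √(2000² + 34700²) ≈ 34758, ∠N ≈ 86.70°
|D| = √(99242² + 864030²) ≈ 8.6971e+05, ∠D ≈ 96.55°
|L| = 34758 / 8.6971e+05 ≈ 0.039965
Gain = 20 log₁₀(0.039965) ≈ -27.97 dB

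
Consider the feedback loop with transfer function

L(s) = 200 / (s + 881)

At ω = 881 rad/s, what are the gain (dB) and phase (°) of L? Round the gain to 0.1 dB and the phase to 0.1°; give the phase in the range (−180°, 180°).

At s = jω = j881:
pole (s+881): 881 + j881 → |·| = √(881²+881²) = √1552322 ≈ 1245.9, ∠ = arctan(881/881) ≈ 45.00°
|L| = 200 / 1245.9 ≈ 0.16053
Gain = 20 log₁₀(0.16053) ≈ -15.89 dB
∠L = 0.00° − 45.00° = -45.00°

-15.9 dB, -45.0°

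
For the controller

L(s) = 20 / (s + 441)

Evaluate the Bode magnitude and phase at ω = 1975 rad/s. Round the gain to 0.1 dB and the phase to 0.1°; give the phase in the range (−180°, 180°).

At s = jω = j1975:
pole (s+441): 441 + j1975 → |·| = √(441²+1975²) = √4095106 ≈ 2023.6, ∠ = arctan(1975/441) ≈ 77.41°
|L| = 20 / 2023.6 ≈ 0.0098834
Gain = 20 log₁₀(0.0098834) ≈ -40.10 dB
∠L = 0.00° − 77.41° = -77.41°

-40.1 dB, -77.4°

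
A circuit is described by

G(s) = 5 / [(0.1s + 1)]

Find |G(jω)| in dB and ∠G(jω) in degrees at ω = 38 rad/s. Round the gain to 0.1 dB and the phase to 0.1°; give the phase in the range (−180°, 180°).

At ω = 38 rad/s:
pole (1 + j38·0.1) = 1 + j3.8 → |·| ≈ 3.9294, ∠ ≈ 75.26°
|G| = 5 · 1 / (3.9294) ≈ 1.2725
Gain = 20 log₁₀(1.2725) ≈ 2.09 dB
∠G = (0°) − (75.26°) = -75.26°

2.1 dB, -75.3°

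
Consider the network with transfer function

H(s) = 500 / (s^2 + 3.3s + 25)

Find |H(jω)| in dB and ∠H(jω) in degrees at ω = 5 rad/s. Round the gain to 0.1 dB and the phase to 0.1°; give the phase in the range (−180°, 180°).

29.6 dB, -90.0°

At s = jω = j5:
quadratic: (j5)² + 3.3·j5 + 25 = 0 + j16.5 → |·| ≈ 16.5, ∠ ≈ 90.00°
|H| = 500 / 16.5 ≈ 30.303
Gain = 20 log₁₀(30.303) ≈ 29.63 dB
∠H = 0.00° − 90.00° = -90.00°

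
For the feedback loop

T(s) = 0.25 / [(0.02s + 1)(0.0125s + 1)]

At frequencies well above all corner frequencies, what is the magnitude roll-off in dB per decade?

-40 dB/decade

Each pole contributes −20 dB/decade at high frequency; each zero contributes +20 dB/decade.
Net: 0 zero(s) − 2 pole(s) → -40 dB/decade.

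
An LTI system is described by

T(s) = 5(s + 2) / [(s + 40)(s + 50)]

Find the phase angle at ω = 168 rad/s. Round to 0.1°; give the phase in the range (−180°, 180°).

At s = jω = j168:
zero (s+2): 2 + j168 → |·| = √(2²+168²) = √28228 ≈ 168.01, ∠ = arctan(168/2) ≈ 89.32°
pole (s+40): 40 + j168 → |·| = √(40²+168²) = √29824 ≈ 172.7, ∠ = arctan(168/40) ≈ 76.61°
pole (s+50): 50 + j168 → |·| = √(50²+168²) = √30724 ≈ 175.28, ∠ = arctan(168/50) ≈ 73.43°
∠T = 89.32° − 150.04° = -60.72°

-60.7°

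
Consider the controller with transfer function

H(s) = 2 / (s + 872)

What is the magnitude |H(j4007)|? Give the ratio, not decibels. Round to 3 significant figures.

0.000488

At s = jω = j4007:
pole (s+872): 872 + j4007 → |·| = √(872²+4007²) = √16816433 ≈ 4100.8, ∠ = arctan(4007/872) ≈ 77.72°
|H| = 2 / 4100.8 ≈ 0.00048771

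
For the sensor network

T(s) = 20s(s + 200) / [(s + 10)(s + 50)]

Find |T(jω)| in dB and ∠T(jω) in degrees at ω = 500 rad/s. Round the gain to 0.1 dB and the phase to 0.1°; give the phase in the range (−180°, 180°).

26.6 dB, -14.9°

At s = jω = j500:
zero (s+200): 200 + j500 → |·| = √(200²+500²) = √290000 ≈ 538.52, ∠ = arctan(500/200) ≈ 68.20°
zero at origin: s = j500 → |·| = 500, ∠ = 90.00°
pole (s+10): 10 + j500 → |·| = √(10²+500²) = √250100 ≈ 500.1, ∠ = arctan(500/10) ≈ 88.85°
pole (s+50): 50 + j500 → |·| = √(50²+500²) = √252500 ≈ 502.49, ∠ = arctan(500/50) ≈ 84.29°
|T| = 20 · 2.6926e+05 / 2.513e+05 ≈ 21.429
Gain = 20 log₁₀(21.429) ≈ 26.62 dB
∠T = 158.20° − 173.14° = -14.94°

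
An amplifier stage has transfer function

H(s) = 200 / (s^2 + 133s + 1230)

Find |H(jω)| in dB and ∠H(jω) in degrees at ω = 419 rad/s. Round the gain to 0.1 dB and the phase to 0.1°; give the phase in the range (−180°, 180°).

Substitute s = j419:
Numerator: 200 = 200 + j0
Denominator: (j419)^2 + 133(j419) + 1230 = -174331 + j55727
|N| = √(200² + 0²) ≈ 200, ∠N ≈ 0.00°
|D| = √(174331² + 55727²) ≈ 1.8302e+05, ∠D ≈ 162.27°
|H| = 200 / 1.8302e+05 ≈ 0.0010928
Gain = 20 log₁₀(0.0010928) ≈ -59.23 dB
∠H = 0.00° − 162.27° = -162.27°

-59.2 dB, -162.3°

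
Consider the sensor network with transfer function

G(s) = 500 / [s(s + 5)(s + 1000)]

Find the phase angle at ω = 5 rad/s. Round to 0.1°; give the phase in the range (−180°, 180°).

-135.3°

At s = jω = j5:
pole (s+5): 5 + j5 → |·| = √(5²+5²) = √50 ≈ 7.0711, ∠ = arctan(5/5) ≈ 45.00°
pole (s+1000): 1000 + j5 → |·| = √(1000²+5²) = √1000025 ≈ 1000, ∠ = arctan(5/1000) ≈ 0.29°
pole at origin: |s| = 5, ∠ = 90.00° (in denominator)
∠G = 0.00° − 135.29° = -135.29°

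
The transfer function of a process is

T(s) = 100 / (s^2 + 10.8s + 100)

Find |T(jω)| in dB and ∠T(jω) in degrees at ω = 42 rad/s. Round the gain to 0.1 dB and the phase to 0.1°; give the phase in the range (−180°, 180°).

At s = jω = j42:
quadratic: (j42)² + 10.8·j42 + 100 = -1664 + j453.6 → |·| ≈ 1724.7, ∠ ≈ 164.75°
|T| = 100 / 1724.7 ≈ 0.057981
Gain = 20 log₁₀(0.057981) ≈ -24.73 dB
∠T = 0.00° − 164.75° = -164.75°

-24.7 dB, -164.8°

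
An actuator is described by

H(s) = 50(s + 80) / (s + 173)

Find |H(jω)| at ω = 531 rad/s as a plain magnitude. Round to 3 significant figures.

At s = jω = j531:
zero (s+80): 80 + j531 → |·| = √(80²+531²) = √288361 ≈ 536.99, ∠ = arctan(531/80) ≈ 81.43°
pole (s+173): 173 + j531 → |·| = √(173²+531²) = √311890 ≈ 558.47, ∠ = arctan(531/173) ≈ 71.95°
|H| = 50 · 536.99 / 558.47 ≈ 48.077

48.1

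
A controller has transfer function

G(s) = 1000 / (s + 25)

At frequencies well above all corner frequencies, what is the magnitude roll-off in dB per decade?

-20 dB/decade

Each pole contributes −20 dB/decade at high frequency; each zero contributes +20 dB/decade.
Net: 0 zero(s) − 1 pole(s) → -20 dB/decade.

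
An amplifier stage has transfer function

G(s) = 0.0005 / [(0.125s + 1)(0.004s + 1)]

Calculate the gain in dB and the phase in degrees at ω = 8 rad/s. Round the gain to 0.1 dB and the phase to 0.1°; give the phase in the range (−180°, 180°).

-69.0 dB, -46.8°

At ω = 8 rad/s:
pole (1 + j8·0.125) = 1 + j1 → |·| ≈ 1.4142, ∠ ≈ 45.00°
pole (1 + j8·0.004) = 1 + j0.032 → |·| ≈ 1.0005, ∠ ≈ 1.83°
|G| = 0.0005 · 1 / (1.4142 · 1.0005) ≈ 0.00035338
Gain = 20 log₁₀(0.00035338) ≈ -69.04 dB
∠G = (0°) − (45.00° + 1.83°) = -46.83°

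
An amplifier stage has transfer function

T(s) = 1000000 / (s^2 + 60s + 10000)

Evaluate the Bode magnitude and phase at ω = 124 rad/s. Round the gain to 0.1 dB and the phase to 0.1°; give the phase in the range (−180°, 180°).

40.7 dB, -125.9°

At s = jω = j124:
quadratic: (j124)² + 60·j124 + 10000 = -5376 + j7440 → |·| ≈ 9179.1, ∠ ≈ 125.85°
|T| = 1000000 / 9179.1 ≈ 108.94
Gain = 20 log₁₀(108.94) ≈ 40.74 dB
∠T = 0.00° − 125.85° = -125.85°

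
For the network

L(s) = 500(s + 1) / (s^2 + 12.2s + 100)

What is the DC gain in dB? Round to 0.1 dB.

14.0 dB

L(0) = 500·1 / 100 = 5
20 log₁₀(5) ≈ 13.98 dB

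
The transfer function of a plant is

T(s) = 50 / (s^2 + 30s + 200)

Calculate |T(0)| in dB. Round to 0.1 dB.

T(0) = 50 / 200 = 0.25
20 log₁₀(0.25) ≈ -12.04 dB

-12.0 dB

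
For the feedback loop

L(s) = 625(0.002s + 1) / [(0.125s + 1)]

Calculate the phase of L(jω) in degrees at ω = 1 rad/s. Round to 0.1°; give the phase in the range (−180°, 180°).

At ω = 1 rad/s:
zero (1 + j1·0.002) = 1 + j0.002 → |·| ≈ 1, ∠ ≈ 0.11°
pole (1 + j1·0.125) = 1 + j0.125 → |·| ≈ 1.0078, ∠ ≈ 7.13°
∠L = (0.11°) − (7.13°) = -7.02°

-7.0°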